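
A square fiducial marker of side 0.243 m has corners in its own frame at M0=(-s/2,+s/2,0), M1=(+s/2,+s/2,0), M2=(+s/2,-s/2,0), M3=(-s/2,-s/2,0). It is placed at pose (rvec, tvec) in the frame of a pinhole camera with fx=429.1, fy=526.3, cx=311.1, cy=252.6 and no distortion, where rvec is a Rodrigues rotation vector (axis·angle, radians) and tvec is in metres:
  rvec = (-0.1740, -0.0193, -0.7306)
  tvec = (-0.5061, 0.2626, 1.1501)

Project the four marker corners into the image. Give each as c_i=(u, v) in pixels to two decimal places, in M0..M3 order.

Intrinsics K: fx=429.1, fy=526.3, cx=311.1, cy=252.6
Marker side s = 0.243 m; corners in marker frame (Z=0):
  M0 = (-0.1215, +0.1215, 0)
  M1 = (+0.1215, +0.1215, 0)
  M2 = (+0.1215, -0.1215, 0)
  M3 = (-0.1215, -0.1215, 0)
rvec = (-0.1740, -0.0193, -0.7306), |rvec| = θ = 0.75128 rad = 43.045°
Rodrigues: sinθ=0.68258, 1−cosθ=0.26919; R = I + sinθ·[k]× + (1−cosθ)·[k]×²:
    [+0.74525 +0.66539 +0.04309]
    [-0.66218 +0.73099 +0.16481]
    [+0.07816 -0.15136 +0.98538]
t = (-0.5061, 0.2626, 1.1501) m
M0: Pc = R·M0+t = (-0.51580, +0.43187, +1.12221); u = 429.1·(-0.51580)/1.12221 + 311.1 = 113.8723, v = 526.3·(+0.43187)/1.12221 + 252.6 = 455.1406
M1: Pc = R·M1+t = (-0.33471, +0.27096, +1.14121); u = 429.1·(-0.33471)/1.14121 + 311.1 = 185.2482, v = 526.3·(+0.27096)/1.14121 + 252.6 = 377.5611
M2: Pc = R·M2+t = (-0.49640, +0.09333, +1.17799); u = 429.1·(-0.49640)/1.17799 + 311.1 = 130.2800, v = 526.3·(+0.09333)/1.17799 + 252.6 = 294.2975
M3: Pc = R·M3+t = (-0.67749, +0.25424, +1.15899); u = 429.1·(-0.67749)/1.15899 + 311.1 = 60.2685, v = 526.3·(+0.25424)/1.15899 + 252.6 = 368.0505

c0=(113.87, 455.14) c1=(185.25, 377.56) c2=(130.28, 294.30) c3=(60.27, 368.05)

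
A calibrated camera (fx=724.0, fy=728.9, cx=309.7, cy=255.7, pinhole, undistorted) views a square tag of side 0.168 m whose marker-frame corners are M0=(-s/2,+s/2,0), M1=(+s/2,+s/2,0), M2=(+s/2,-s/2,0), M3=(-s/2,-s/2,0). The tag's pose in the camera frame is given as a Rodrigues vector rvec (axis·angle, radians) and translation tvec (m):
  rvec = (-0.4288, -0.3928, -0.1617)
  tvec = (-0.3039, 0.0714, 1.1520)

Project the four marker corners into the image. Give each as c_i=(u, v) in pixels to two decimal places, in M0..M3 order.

c0=(69.28, 358.14) c1=(179.51, 344.67) c2=(162.84, 249.74) c3=(57.63, 256.88)

Intrinsics K: fx=724.0, fy=728.9, cx=309.7, cy=255.7
Marker side s = 0.168 m; corners in marker frame (Z=0):
  M0 = (-0.0840, +0.0840, 0)
  M1 = (+0.0840, +0.0840, 0)
  M2 = (+0.0840, -0.0840, 0)
  M3 = (-0.0840, -0.0840, 0)
rvec = (-0.4288, -0.3928, -0.1617), |rvec| = θ = 0.60358 rad = 34.583°
Rodrigues: sinθ=0.56759, 1−cosθ=0.17669; R = I + sinθ·[k]× + (1−cosθ)·[k]×²:
    [+0.91249 +0.23375 -0.33575]
    [-0.07037 +0.89814 +0.43404]
    [+0.40301 -0.37243 +0.83599]
t = (-0.3039, 0.0714, 1.1520) m
M0: Pc = R·M0+t = (-0.36091, +0.15275, +1.08686); u = 724.0·(-0.36091)/1.08686 + 309.7 = 69.2818, v = 728.9·(+0.15275)/1.08686 + 255.7 = 358.1444
M1: Pc = R·M1+t = (-0.20762, +0.14093, +1.15457); u = 724.0·(-0.20762)/1.15457 + 309.7 = 179.5093, v = 728.9·(+0.14093)/1.15457 + 255.7 = 344.6735
M2: Pc = R·M2+t = (-0.24689, -0.00995, +1.21714); u = 724.0·(-0.24689)/1.21714 + 309.7 = 162.8426, v = 728.9·(-0.00995)/1.21714 + 255.7 = 249.7384
M3: Pc = R·M3+t = (-0.40018, +0.00187, +1.14943); u = 724.0·(-0.40018)/1.14943 + 309.7 = 57.6335, v = 728.9·(+0.00187)/1.14943 + 255.7 = 256.8840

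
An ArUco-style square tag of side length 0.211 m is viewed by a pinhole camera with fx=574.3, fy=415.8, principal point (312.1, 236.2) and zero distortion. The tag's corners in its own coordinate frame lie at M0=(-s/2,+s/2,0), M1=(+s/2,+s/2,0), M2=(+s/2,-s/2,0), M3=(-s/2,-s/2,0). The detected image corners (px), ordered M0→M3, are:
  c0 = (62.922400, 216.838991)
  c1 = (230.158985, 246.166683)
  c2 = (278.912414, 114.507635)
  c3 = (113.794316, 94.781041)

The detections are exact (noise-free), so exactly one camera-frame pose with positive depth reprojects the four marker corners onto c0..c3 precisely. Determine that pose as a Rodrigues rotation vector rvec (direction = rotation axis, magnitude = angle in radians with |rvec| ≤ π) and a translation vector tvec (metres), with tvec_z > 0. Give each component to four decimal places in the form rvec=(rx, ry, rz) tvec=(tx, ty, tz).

rvec=(-0.1303, 0.2037, 0.2356) tvec=(-0.1634, -0.1098, 0.6558)

Intrinsics K: fx=574.3, fy=415.8, cx=312.1, cy=236.2
Marker side s = 0.211 m; corners in marker frame (Z=0):
  M0 = (-0.1055, +0.1055, 0)
  M1 = (+0.1055, +0.1055, 0)
  M2 = (+0.1055, -0.1055, 0)
  M3 = (-0.1055, -0.1055, 0)
Detected image corners:
  c0 = (62.922400, 216.838991) px
  c1 = (230.158985, 246.166683) px
  c2 = (278.912414, 114.507635) px
  c3 = (113.794316, 94.781041) px
Planar DLT: solve 8×8 A·h = b for H (H[2,2]=1):
  H  [+731.25185 -263.46795 +168.98894]
  H  [+60.73343 +573.75810 +166.58698]
  H  [-0.32800 -0.15874 +1.00000]
B = K⁻¹H; ‖b₁‖=1.524807, ‖b₂‖=1.524807; λ = 2/(‖b₁‖+‖b₂‖) = 0.655821, sign → tz>0 ⇒ λ=+0.655821
r₁ = λ·B[:,0] = (+0.95195,+0.21799,-0.21511); r₂ = λ·B[:,1] = (-0.24429,+0.96410,-0.10410)
r₃ = r₁×r₂ = (+0.18469,+0.15165,+0.97103); SVD([r₁ r₂ r₃]) → R = UVᵀ:
  R  [+0.95195 -0.24429 +0.18469]
  R  [+0.21799 +0.96410 +0.15165]
  R  [-0.21511 -0.10410 +0.97103]
t = (-0.16343, -0.10980, +0.65582) m
tr R = 2.887074; θ = arccos((tr R − 1)/2) = 0.337647 rad = 19.346°
axis k = ((R−Rᵀ)₃₂, (R−Rᵀ)₁₃, (R−Rᵀ)₂₁) / (2 sinθ) = (-0.386025, +0.603441, +0.697742)
rvec = θ·k = (-0.130340, +0.203750, +0.235590)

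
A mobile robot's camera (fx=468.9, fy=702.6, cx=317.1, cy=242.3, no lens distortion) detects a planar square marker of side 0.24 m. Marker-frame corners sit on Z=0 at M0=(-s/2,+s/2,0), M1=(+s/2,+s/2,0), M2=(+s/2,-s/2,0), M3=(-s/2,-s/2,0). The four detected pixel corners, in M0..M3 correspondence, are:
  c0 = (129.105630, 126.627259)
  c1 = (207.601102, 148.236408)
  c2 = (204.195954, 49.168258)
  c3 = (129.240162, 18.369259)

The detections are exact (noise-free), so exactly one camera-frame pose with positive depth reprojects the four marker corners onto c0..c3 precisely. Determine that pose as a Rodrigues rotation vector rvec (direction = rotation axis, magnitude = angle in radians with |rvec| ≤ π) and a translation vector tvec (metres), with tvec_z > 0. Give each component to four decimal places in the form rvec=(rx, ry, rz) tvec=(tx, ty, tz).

rvec=(-0.3232, -0.6629, -0.0136) tvec=(-0.4545, -0.3231, 1.4432)

Intrinsics K: fx=468.9, fy=702.6, cx=317.1, cy=242.3
Marker side s = 0.24 m; corners in marker frame (Z=0):
  M0 = (-0.1200, +0.1200, 0)
  M1 = (+0.1200, +0.1200, 0)
  M2 = (+0.1200, -0.1200, 0)
  M3 = (-0.1200, -0.1200, 0)
Detected image corners:
  c0 = (129.105630, 126.627259) px
  c1 = (207.601102, 148.236408) px
  c2 = (204.195954, 49.168258) px
  c3 = (129.240162, 18.369259) px
Planar DLT: solve 8×8 A·h = b for H (H[2,2]=1):
  H  [+389.91647 -26.51965 +169.45054]
  H  [+145.61809 +413.74269 +85.00969]
  H  [+0.42023 -0.20118 +1.00000]
B = K⁻¹H; ‖b₁‖=0.692887, ‖b₂‖=0.692887; λ = 2/(‖b₁‖+‖b₂‖) = 1.443237, sign → tz>0 ⇒ λ=+1.443237
r₁ = λ·B[:,0] = (+0.78998,+0.08996,+0.60650); r₂ = λ·B[:,1] = (+0.11473,+0.95002,-0.29035)
r₃ = r₁×r₂ = (-0.60230,+0.29896,+0.74017); SVD([r₁ r₂ r₃]) → R = UVᵀ:
  R  [+0.78998 +0.11473 -0.60230]
  R  [+0.08996 +0.95002 +0.29896]
  R  [+0.60650 -0.29035 +0.74017]
t = (-0.45445, -0.32310, +1.44324) m
tr R = 2.480167; θ = arccos((tr R − 1)/2) = 0.737602 rad = 42.261°
axis k = ((R−Rᵀ)₃₂, (R−Rᵀ)₁₃, (R−Rᵀ)₂₁) / (2 sinθ) = (-0.438141, -0.898718, -0.018416)
rvec = θ·k = (-0.323173, -0.662896, -0.013583)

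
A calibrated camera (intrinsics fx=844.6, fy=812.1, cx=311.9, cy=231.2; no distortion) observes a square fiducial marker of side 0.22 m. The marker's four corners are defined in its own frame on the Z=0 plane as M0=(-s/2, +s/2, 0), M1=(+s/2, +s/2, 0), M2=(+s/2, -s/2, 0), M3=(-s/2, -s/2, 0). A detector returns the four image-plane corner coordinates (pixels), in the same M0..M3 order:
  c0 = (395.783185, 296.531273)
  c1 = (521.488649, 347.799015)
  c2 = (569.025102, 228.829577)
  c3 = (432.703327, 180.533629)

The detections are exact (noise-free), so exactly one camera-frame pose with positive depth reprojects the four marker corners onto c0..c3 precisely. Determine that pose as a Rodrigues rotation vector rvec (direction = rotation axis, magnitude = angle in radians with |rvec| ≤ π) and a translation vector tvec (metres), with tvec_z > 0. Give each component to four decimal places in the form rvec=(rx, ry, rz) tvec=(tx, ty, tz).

Intrinsics K: fx=844.6, fy=812.1, cx=311.9, cy=231.2
Marker side s = 0.22 m; corners in marker frame (Z=0):
  M0 = (-0.1100, +0.1100, 0)
  M1 = (+0.1100, +0.1100, 0)
  M2 = (+0.1100, -0.1100, 0)
  M3 = (-0.1100, -0.1100, 0)
Detected image corners:
  c0 = (395.783185, 296.531273) px
  c1 = (521.488649, 347.799015) px
  c2 = (569.025102, 228.829577) px
  c3 = (432.703327, 180.533629) px
Planar DLT: solve 8×8 A·h = b for H (H[2,2]=1):
  H  [+480.33158 -51.48561 +477.35470]
  H  [+163.67616 +610.61645 +264.65371]
  H  [-0.23848 +0.29146 +1.00000]
B = K⁻¹H; ‖b₁‖=0.748884, ‖b₂‖=0.748884; λ = 2/(‖b₁‖+‖b₂‖) = 1.335320, sign → tz>0 ⇒ λ=+1.335320
r₁ = λ·B[:,0] = (+0.87701,+0.35979,-0.31845); r₂ = λ·B[:,1] = (-0.22512,+0.89322,+0.38919)
r₃ = r₁×r₂ = (+0.42447,-0.26964,+0.86436); SVD([r₁ r₂ r₃]) → R = UVᵀ:
  R  [+0.87701 -0.22512 +0.42447]
  R  [+0.35979 +0.89322 -0.26964]
  R  [-0.31845 +0.38919 +0.86436]
t = (+0.26159, +0.05501, +1.33532) m
tr R = 2.634591; θ = arccos((tr R − 1)/2) = 0.614094 rad = 35.185°
axis k = ((R−Rᵀ)₃₂, (R−Rᵀ)₁₃, (R−Rᵀ)₂₁) / (2 sinθ) = (+0.571683, +0.644653, +0.507545)
rvec = θ·k = (+0.351067, +0.395878, +0.311680)

rvec=(0.3511, 0.3959, 0.3117) tvec=(0.2616, 0.0550, 1.3353)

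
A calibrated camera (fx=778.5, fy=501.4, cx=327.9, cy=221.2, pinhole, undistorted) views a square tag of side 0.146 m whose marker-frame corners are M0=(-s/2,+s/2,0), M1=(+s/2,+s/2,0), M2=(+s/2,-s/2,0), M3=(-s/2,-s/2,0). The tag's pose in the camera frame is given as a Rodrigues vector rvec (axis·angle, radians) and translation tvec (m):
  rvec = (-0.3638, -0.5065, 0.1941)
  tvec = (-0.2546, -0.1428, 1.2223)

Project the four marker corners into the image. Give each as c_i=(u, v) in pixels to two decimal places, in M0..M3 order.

c0=(110.92, 180.02) c1=(201.76, 198.25) c2=(215.43, 146.86) c3=(129.50, 126.77)

Intrinsics K: fx=778.5, fy=501.4, cx=327.9, cy=221.2
Marker side s = 0.146 m; corners in marker frame (Z=0):
  M0 = (-0.0730, +0.0730, 0)
  M1 = (+0.0730, +0.0730, 0)
  M2 = (+0.0730, -0.0730, 0)
  M3 = (-0.0730, -0.0730, 0)
rvec = (-0.3638, -0.5065, 0.1941), |rvec| = θ = 0.65312 rad = 37.421°
Rodrigues: sinθ=0.60767, 1−cosθ=0.20581; R = I + sinθ·[k]× + (1−cosθ)·[k]×²:
    [+0.85805 -0.09169 -0.50532]
    [+0.26950 +0.91797 +0.29105]
    [+0.43718 -0.38591 +0.81237]
t = (-0.2546, -0.1428, 1.2223) m
M0: Pc = R·M0+t = (-0.32393, -0.09546, +1.16221); u = 778.5·(-0.32393)/1.16221 + 327.9 = 110.9175, v = 501.4·(-0.09546)/1.16221 + 221.2 = 180.0162
M1: Pc = R·M1+t = (-0.19866, -0.05612, +1.22604); u = 778.5·(-0.19866)/1.22604 + 327.9 = 201.7595, v = 501.4·(-0.05612)/1.22604 + 221.2 = 198.2512
M2: Pc = R·M2+t = (-0.18527, -0.19014, +1.28239); u = 778.5·(-0.18527)/1.28239 + 327.9 = 215.4283, v = 501.4·(-0.19014)/1.28239 + 221.2 = 146.8578
M3: Pc = R·M3+t = (-0.31054, -0.22948, +1.21856); u = 778.5·(-0.31054)/1.21856 + 327.9 = 129.5026, v = 501.4·(-0.22948)/1.21856 + 221.2 = 126.7739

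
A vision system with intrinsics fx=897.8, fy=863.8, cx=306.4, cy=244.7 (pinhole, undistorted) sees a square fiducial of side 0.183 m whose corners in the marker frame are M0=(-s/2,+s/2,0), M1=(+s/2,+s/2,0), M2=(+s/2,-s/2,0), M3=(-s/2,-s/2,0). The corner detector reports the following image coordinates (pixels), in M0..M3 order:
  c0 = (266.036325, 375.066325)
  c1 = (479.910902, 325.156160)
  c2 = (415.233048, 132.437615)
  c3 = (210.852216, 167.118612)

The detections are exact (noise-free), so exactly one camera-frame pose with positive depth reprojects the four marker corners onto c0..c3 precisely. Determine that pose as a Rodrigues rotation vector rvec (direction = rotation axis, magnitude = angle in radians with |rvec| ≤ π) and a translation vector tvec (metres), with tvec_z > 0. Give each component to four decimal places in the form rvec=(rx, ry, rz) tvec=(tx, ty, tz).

Intrinsics K: fx=897.8, fy=863.8, cx=306.4, cy=244.7
Marker side s = 0.183 m; corners in marker frame (Z=0):
  M0 = (-0.0915, +0.0915, 0)
  M1 = (+0.0915, +0.0915, 0)
  M2 = (+0.0915, -0.0915, 0)
  M3 = (-0.0915, -0.0915, 0)
Detected image corners:
  c0 = (266.036325, 375.066325) px
  c1 = (479.910902, 325.156160) px
  c2 = (415.233048, 132.437615) px
  c3 = (210.852216, 167.118612) px
Planar DLT: solve 8×8 A·h = b for H (H[2,2]=1):
  H  [+1259.37119 +209.56471 +345.33415]
  H  [-144.24441 +1006.88964 +246.10954]
  H  [+0.34232 -0.34617 +1.00000]
B = K⁻¹H; ‖b₁‖=1.356616, ‖b₂‖=1.356616; λ = 2/(‖b₁‖+‖b₂‖) = 0.737128, sign → tz>0 ⇒ λ=+0.737128
r₁ = λ·B[:,0] = (+0.94788,-0.19457,+0.25233); r₂ = λ·B[:,1] = (+0.25915,+0.93152,-0.25517)
r₃ = r₁×r₂ = (-0.18540,+0.30726,+0.93339); SVD([r₁ r₂ r₃]) → R = UVᵀ:
  R  [+0.94788 +0.25915 -0.18540]
  R  [-0.19457 +0.93152 +0.30726]
  R  [+0.25233 -0.25517 +0.93339]
t = (+0.03197, +0.00120, +0.73713) m
tr R = 2.812785; θ = arccos((tr R − 1)/2) = 0.436131 rad = 24.988°
axis k = ((R−Rᵀ)₃₂, (R−Rᵀ)₁₃, (R−Rᵀ)₂₁) / (2 sinθ) = (-0.665705, -0.518111, -0.537027)
rvec = θ·k = (-0.290335, -0.225964, -0.234214)

rvec=(-0.2903, -0.2260, -0.2342) tvec=(0.0320, 0.0012, 0.7371)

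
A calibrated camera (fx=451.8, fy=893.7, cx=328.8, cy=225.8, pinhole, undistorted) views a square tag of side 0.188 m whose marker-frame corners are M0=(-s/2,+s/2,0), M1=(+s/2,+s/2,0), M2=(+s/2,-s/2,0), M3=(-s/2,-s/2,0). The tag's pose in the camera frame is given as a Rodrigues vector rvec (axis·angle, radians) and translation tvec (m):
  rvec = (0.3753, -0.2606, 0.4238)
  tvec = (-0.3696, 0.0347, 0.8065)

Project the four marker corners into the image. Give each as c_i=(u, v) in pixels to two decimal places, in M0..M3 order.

Intrinsics K: fx=451.8, fy=893.7, cx=328.8, cy=225.8
Marker side s = 0.188 m; corners in marker frame (Z=0):
  M0 = (-0.0940, +0.0940, 0)
  M1 = (+0.0940, +0.0940, 0)
  M2 = (+0.0940, -0.0940, 0)
  M3 = (-0.0940, -0.0940, 0)
rvec = (0.3753, -0.2606, 0.4238), |rvec| = θ = 0.62319 rad = 35.706°
Rodrigues: sinθ=0.58363, 1−cosθ=0.18798; R = I + sinθ·[k]× + (1−cosθ)·[k]×²:
    [+0.88019 -0.44424 -0.16707]
    [+0.34956 +0.84489 -0.40493]
    [+0.32104 +0.29802 +0.89895]
t = (-0.3696, 0.0347, 0.8065) m
M0: Pc = R·M0+t = (-0.49410, +0.08126, +0.80434); u = 451.8·(-0.49410)/0.80434 + 328.8 = 51.2632, v = 893.7·(+0.08126)/0.80434 + 225.8 = 316.0898
M1: Pc = R·M1+t = (-0.32862, +0.14698, +0.86469); u = 451.8·(-0.32862)/0.86469 + 328.8 = 157.0967, v = 893.7·(+0.14698)/0.86469 + 225.8 = 377.7088
M2: Pc = R·M2+t = (-0.24510, -0.01186, +0.80866); u = 451.8·(-0.24510)/0.80866 + 328.8 = 191.8608, v = 893.7·(-0.01186)/0.80866 + 225.8 = 212.6913
M3: Pc = R·M3+t = (-0.41058, -0.07758, +0.74831); u = 451.8·(-0.41058)/0.74831 + 328.8 = 80.9074, v = 893.7·(-0.07758)/0.74831 + 225.8 = 133.1490

c0=(51.26, 316.09) c1=(157.10, 377.71) c2=(191.86, 212.69) c3=(80.91, 133.15)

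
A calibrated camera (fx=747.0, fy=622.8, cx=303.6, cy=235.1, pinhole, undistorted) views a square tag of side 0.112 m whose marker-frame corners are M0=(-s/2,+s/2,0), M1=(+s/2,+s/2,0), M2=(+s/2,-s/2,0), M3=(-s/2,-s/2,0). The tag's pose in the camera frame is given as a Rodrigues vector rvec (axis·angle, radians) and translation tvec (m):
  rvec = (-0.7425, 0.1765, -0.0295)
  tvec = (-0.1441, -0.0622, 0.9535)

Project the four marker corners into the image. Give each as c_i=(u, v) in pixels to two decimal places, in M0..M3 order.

Intrinsics K: fx=747.0, fy=622.8, cx=303.6, cy=235.1
Marker side s = 0.112 m; corners in marker frame (Z=0):
  M0 = (-0.0560, +0.0560, 0)
  M1 = (+0.0560, +0.0560, 0)
  M2 = (+0.0560, -0.0560, 0)
  M3 = (-0.0560, -0.0560, 0)
rvec = (-0.7425, 0.1765, -0.0295), |rvec| = θ = 0.76376 rad = 43.760°
Rodrigues: sinθ=0.69164, 1−cosθ=0.27776; R = I + sinθ·[k]× + (1−cosθ)·[k]×²:
    [+0.98475 -0.03569 +0.17026]
    [-0.08912 +0.73707 +0.66991]
    [-0.14940 -0.67487 +0.72266]
t = (-0.1441, -0.0622, 0.9535) m
M0: Pc = R·M0+t = (-0.20124, -0.01593, +0.92407); u = 747.0·(-0.20124)/0.92407 + 303.6 = 140.9185, v = 622.8·(-0.01593)/0.92407 + 235.1 = 224.3614
M1: Pc = R·M1+t = (-0.09095, -0.02591, +0.90734); u = 747.0·(-0.09095)/0.90734 + 303.6 = 228.7203, v = 622.8·(-0.02591)/0.90734 + 235.1 = 217.3124
M2: Pc = R·M2+t = (-0.08696, -0.10847, +0.98293); u = 747.0·(-0.08696)/0.98293 + 303.6 = 237.5160, v = 622.8·(-0.10847)/0.98293 + 235.1 = 166.3735
M3: Pc = R·M3+t = (-0.19725, -0.09849, +0.99966); u = 747.0·(-0.19725)/0.99966 + 303.6 = 156.2058, v = 622.8·(-0.09849)/0.99966 + 235.1 = 173.7422

c0=(140.92, 224.36) c1=(228.72, 217.31) c2=(237.52, 166.37) c3=(156.21, 173.74)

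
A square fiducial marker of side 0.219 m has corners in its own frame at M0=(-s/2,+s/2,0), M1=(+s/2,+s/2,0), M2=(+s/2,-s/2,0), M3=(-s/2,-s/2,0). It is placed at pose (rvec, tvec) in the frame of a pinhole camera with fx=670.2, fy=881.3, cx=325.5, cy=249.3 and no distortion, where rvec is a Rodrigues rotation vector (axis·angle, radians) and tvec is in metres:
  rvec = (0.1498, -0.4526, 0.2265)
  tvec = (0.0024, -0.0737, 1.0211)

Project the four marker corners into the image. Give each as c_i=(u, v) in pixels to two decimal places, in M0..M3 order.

Intrinsics K: fx=670.2, fy=881.3, cx=325.5, cy=249.3
Marker side s = 0.219 m; corners in marker frame (Z=0):
  M0 = (-0.1095, +0.1095, 0)
  M1 = (+0.1095, +0.1095, 0)
  M2 = (+0.1095, -0.1095, 0)
  M3 = (-0.1095, -0.1095, 0)
rvec = (0.1498, -0.4526, 0.2265), |rvec| = θ = 0.52782 rad = 30.242°
Rodrigues: sinθ=0.50365, 1−cosθ=0.13609; R = I + sinθ·[k]× + (1−cosθ)·[k]×²:
    [+0.87487 -0.24925 -0.41530]
    [+0.18301 +0.96398 -0.19302]
    [+0.44845 +0.09286 +0.88897]
t = (0.0024, -0.0737, 1.0211) m
M0: Pc = R·M0+t = (-0.12069, +0.01182, +0.98216); u = 670.2·(-0.12069)/0.98216 + 325.5 = 243.1438, v = 881.3·(+0.01182)/0.98216 + 249.3 = 259.9026
M1: Pc = R·M1+t = (+0.07091, +0.05189, +1.08037); u = 670.2·(+0.07091)/1.08037 + 325.5 = 369.4857, v = 881.3·(+0.05189)/1.08037 + 249.3 = 291.6326
M2: Pc = R·M2+t = (+0.12549, -0.15922, +1.06004); u = 670.2·(+0.12549)/1.06004 + 325.5 = 404.8408, v = 881.3·(-0.15922)/1.06004 + 249.3 = 116.9300
M3: Pc = R·M3+t = (-0.06611, -0.19929, +0.96183); u = 670.2·(-0.06611)/0.96183 + 325.5 = 279.4376, v = 881.3·(-0.19929)/0.96183 + 249.3 = 66.6905

c0=(243.14, 259.90) c1=(369.49, 291.63) c2=(404.84, 116.93) c3=(279.44, 66.69)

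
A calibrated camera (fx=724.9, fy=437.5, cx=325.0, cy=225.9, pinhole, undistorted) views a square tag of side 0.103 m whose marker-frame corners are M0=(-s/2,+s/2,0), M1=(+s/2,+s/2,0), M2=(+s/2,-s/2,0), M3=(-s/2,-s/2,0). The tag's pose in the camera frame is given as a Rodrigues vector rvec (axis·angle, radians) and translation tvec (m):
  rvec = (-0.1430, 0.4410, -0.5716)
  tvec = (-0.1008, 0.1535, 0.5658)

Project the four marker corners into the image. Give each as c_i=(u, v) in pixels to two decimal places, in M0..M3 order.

c0=(180.20, 398.01) c1=(275.02, 363.54) c2=(211.83, 290.07) c3=(125.07, 327.65)

Intrinsics K: fx=724.9, fy=437.5, cx=325.0, cy=225.9
Marker side s = 0.103 m; corners in marker frame (Z=0):
  M0 = (-0.0515, +0.0515, 0)
  M1 = (+0.0515, +0.0515, 0)
  M2 = (+0.0515, -0.0515, 0)
  M3 = (-0.0515, -0.0515, 0)
rvec = (-0.1430, 0.4410, -0.5716), |rvec| = θ = 0.73597 rad = 42.168°
Rodrigues: sinθ=0.67131, 1−cosθ=0.25882; R = I + sinθ·[k]× + (1−cosθ)·[k]×²:
    [+0.75095 +0.49124 +0.44131]
    [-0.55151 +0.83411 +0.00999]
    [-0.36320 -0.25089 +0.89730]
t = (-0.1008, 0.1535, 0.5658) m
M0: Pc = R·M0+t = (-0.11417, +0.22486, +0.57158); u = 724.9·(-0.11417)/0.57158 + 325.0 = 180.2001, v = 437.5·(+0.22486)/0.57158 + 225.9 = 398.0112
M1: Pc = R·M1+t = (-0.03683, +0.16805, +0.53417); u = 724.9·(-0.03683)/0.53417 + 325.0 = 275.0240, v = 437.5·(+0.16805)/0.53417 + 225.9 = 363.5394
M2: Pc = R·M2+t = (-0.08743, +0.08214, +0.56002); u = 724.9·(-0.08743)/0.56002 + 325.0 = 211.8345, v = 437.5·(+0.08214)/0.56002 + 225.9 = 290.0705
M3: Pc = R·M3+t = (-0.16477, +0.13895, +0.59743); u = 724.9·(-0.16477)/0.59743 + 325.0 = 125.0688, v = 437.5·(+0.13895)/0.59743 + 225.9 = 327.6517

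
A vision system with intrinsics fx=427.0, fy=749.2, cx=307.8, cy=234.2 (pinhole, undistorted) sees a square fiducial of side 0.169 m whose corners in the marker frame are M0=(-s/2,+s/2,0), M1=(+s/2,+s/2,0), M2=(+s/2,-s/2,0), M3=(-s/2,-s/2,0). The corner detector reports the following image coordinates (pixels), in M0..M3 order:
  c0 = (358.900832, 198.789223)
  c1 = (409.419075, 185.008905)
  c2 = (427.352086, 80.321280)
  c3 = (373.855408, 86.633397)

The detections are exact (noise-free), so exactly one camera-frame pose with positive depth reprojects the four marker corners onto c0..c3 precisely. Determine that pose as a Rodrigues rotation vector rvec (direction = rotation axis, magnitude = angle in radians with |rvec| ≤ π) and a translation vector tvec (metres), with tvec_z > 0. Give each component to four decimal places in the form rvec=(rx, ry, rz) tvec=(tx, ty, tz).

Intrinsics K: fx=427.0, fy=749.2, cx=307.8, cy=234.2
Marker side s = 0.169 m; corners in marker frame (Z=0):
  M0 = (-0.0845, +0.0845, 0)
  M1 = (+0.0845, +0.0845, 0)
  M2 = (+0.0845, -0.0845, 0)
  M3 = (-0.0845, -0.0845, 0)
Detected image corners:
  c0 = (358.900832, 198.789223) px
  c1 = (409.419075, 185.008905) px
  c2 = (427.352086, 80.321280) px
  c3 = (373.855408, 86.633397) px
Planar DLT: solve 8×8 A·h = b for H (H[2,2]=1):
  H  [+484.82390 +91.43517 +393.04077]
  H  [+1.92180 +707.05054 +139.70356]
  H  [+0.45223 +0.48186 +1.00000]
B = K⁻¹H; ‖b₁‖=0.937528, ‖b₂‖=0.937528; λ = 2/(‖b₁‖+‖b₂‖) = 1.066635, sign → tz>0 ⇒ λ=+1.066635
r₁ = λ·B[:,0] = (+0.86337,-0.14805,+0.48236); r₂ = λ·B[:,1] = (-0.14209,+0.84596,+0.51397)
r₃ = r₁×r₂ = (-0.48415,-0.51228,+0.70934); SVD([r₁ r₂ r₃]) → R = UVᵀ:
  R  [+0.86337 -0.14209 -0.48415]
  R  [-0.14805 +0.84596 -0.51228]
  R  [+0.48236 +0.51397 +0.70934]
t = (+0.21293, -0.13453, +1.06663) m
tr R = 2.418671; θ = arccos((tr R − 1)/2) = 0.782241 rad = 44.819°
axis k = ((R−Rᵀ)₃₂, (R−Rᵀ)₁₃, (R−Rᵀ)₂₁) / (2 sinθ) = (+0.727968, -0.685598, -0.004230)
rvec = θ·k = (+0.569447, -0.536303, -0.003309)

rvec=(0.5694, -0.5363, -0.0033) tvec=(0.2129, -0.1345, 1.0666)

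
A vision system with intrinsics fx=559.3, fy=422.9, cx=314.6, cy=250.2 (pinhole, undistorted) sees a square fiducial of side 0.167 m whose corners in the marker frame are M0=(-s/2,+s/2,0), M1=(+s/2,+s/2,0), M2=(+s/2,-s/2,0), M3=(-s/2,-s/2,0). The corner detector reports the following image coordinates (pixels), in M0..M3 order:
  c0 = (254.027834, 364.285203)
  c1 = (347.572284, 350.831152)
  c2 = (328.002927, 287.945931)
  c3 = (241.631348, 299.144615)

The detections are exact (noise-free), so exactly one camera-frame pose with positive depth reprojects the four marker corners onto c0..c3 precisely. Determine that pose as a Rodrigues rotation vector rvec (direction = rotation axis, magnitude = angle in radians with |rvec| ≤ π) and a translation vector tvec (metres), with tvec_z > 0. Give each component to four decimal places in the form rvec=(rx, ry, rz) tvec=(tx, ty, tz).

rvec=(-0.5471, -0.0723, -0.1867) tvec=(-0.0397, 0.1792, 1.0245)

Intrinsics K: fx=559.3, fy=422.9, cx=314.6, cy=250.2
Marker side s = 0.167 m; corners in marker frame (Z=0):
  M0 = (-0.0835, +0.0835, 0)
  M1 = (+0.0835, +0.0835, 0)
  M2 = (+0.0835, -0.0835, 0)
  M3 = (-0.0835, -0.0835, 0)
Detected image corners:
  c0 = (254.027834, 364.285203) px
  c1 = (347.572284, 350.831152) px
  c2 = (328.002927, 287.945931) px
  c3 = (241.631348, 299.144615) px
Planar DLT: solve 8×8 A·h = b for H (H[2,2]=1):
  H  [+571.47967 -49.87961 +292.90863]
  H  [-36.05938 +221.15068 +324.16181]
  H  [+0.11510 -0.49791 +1.00000]
B = K⁻¹H; ‖b₁‖=0.976055, ‖b₂‖=0.976055; λ = 2/(‖b₁‖+‖b₂‖) = 1.024532, sign → tz>0 ⇒ λ=+1.024532
r₁ = λ·B[:,0] = (+0.98051,-0.15712,+0.11792); r₂ = λ·B[:,1] = (+0.19557,+0.83757,-0.51012)
r₃ = r₁×r₂ = (-0.01861,+0.52325,+0.85198); SVD([r₁ r₂ r₃]) → R = UVᵀ:
  R  [+0.98051 +0.19557 -0.01861]
  R  [-0.15712 +0.83757 +0.52325]
  R  [+0.11792 -0.51012 +0.85198]
t = (-0.03973, +0.17918, +1.02453) m
tr R = 2.670064; θ = arccos((tr R − 1)/2) = 0.582606 rad = 33.381°
axis k = ((R−Rᵀ)₃₂, (R−Rᵀ)₁₃, (R−Rᵀ)₂₁) / (2 sinθ) = (-0.939082, -0.124079, -0.320513)
rvec = θ·k = (-0.547115, -0.072289, -0.186733)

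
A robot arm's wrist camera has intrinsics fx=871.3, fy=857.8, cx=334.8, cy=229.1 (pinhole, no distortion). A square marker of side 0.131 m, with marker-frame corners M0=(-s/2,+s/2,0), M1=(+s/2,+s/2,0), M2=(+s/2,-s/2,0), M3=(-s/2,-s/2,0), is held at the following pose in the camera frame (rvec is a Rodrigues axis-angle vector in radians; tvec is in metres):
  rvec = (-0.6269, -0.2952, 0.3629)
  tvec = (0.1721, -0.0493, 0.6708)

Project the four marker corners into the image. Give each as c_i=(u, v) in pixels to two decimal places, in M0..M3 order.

Intrinsics K: fx=871.3, fy=857.8, cx=334.8, cy=229.1
Marker side s = 0.131 m; corners in marker frame (Z=0):
  M0 = (-0.0655, +0.0655, 0)
  M1 = (+0.0655, +0.0655, 0)
  M2 = (+0.0655, -0.0655, 0)
  M3 = (-0.0655, -0.0655, 0)
rvec = (-0.6269, -0.2952, 0.3629), |rvec| = θ = 0.78220 rad = 44.817°
Rodrigues: sinθ=0.70484, 1−cosθ=0.29064; R = I + sinθ·[k]× + (1−cosθ)·[k]×²:
    [+0.89605 -0.23910 -0.37407]
    [+0.41492 +0.75076 +0.51401]
    [+0.15794 -0.61579 +0.77192]
t = (0.1721, -0.0493, 0.6708) m
M0: Pc = R·M0+t = (+0.09775, -0.02730, +0.62012); u = 871.3·(+0.09775)/0.62012 + 334.8 = 472.1404, v = 857.8·(-0.02730)/0.62012 + 229.1 = 191.3330
M1: Pc = R·M1+t = (+0.21513, +0.02705, +0.64081); u = 871.3·(+0.21513)/0.64081 + 334.8 = 627.3086, v = 857.8·(+0.02705)/0.64081 + 229.1 = 265.3118
M2: Pc = R·M2+t = (+0.24645, -0.07130, +0.72148); u = 871.3·(+0.24645)/0.72148 + 334.8 = 632.4300, v = 857.8·(-0.07130)/0.72148 + 229.1 = 144.3311
M3: Pc = R·M3+t = (+0.12907, -0.12565, +0.70079); u = 871.3·(+0.12907)/0.70079 + 334.8 = 495.2745, v = 857.8·(-0.12565)/0.70079 + 229.1 = 75.2963

c0=(472.14, 191.33) c1=(627.31, 265.31) c2=(632.43, 144.33) c3=(495.27, 75.30)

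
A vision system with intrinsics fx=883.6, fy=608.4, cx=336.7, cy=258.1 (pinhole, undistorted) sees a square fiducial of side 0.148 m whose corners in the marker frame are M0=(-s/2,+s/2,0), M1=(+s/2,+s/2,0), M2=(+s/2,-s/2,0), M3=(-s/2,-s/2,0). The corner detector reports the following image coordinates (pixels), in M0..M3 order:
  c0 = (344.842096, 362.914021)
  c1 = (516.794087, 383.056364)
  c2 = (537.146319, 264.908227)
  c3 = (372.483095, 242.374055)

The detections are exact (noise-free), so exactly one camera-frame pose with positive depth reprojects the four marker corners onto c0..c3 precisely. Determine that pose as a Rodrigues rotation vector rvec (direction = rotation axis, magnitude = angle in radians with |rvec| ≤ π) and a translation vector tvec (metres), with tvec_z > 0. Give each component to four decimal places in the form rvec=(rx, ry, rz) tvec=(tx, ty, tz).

rvec=(-0.1873, -0.1548, 0.1769) tvec=(0.0904, 0.0662, 0.7433)

Intrinsics K: fx=883.6, fy=608.4, cx=336.7, cy=258.1
Marker side s = 0.148 m; corners in marker frame (Z=0):
  M0 = (-0.0740, +0.0740, 0)
  M1 = (+0.0740, +0.0740, 0)
  M2 = (+0.0740, -0.0740, 0)
  M3 = (-0.0740, -0.0740, 0)
Detected image corners:
  c0 = (344.842096, 362.914021) px
  c1 = (516.794087, 383.056364) px
  c2 = (537.146319, 264.908227) px
  c3 = (372.483095, 242.374055) px
Planar DLT: solve 8×8 A·h = b for H (H[2,2]=1):
  H  [+1217.79257 -279.82019 +444.19305]
  H  [+201.69377 +722.76854 +312.28087]
  H  [+0.18307 -0.26651 +1.00000]
B = K⁻¹H; ‖b₁‖=1.345370, ‖b₂‖=1.345370; λ = 2/(‖b₁‖+‖b₂‖) = 0.743290, sign → tz>0 ⇒ λ=+0.743290
r₁ = λ·B[:,0] = (+0.97256,+0.18869,+0.13607); r₂ = λ·B[:,1] = (-0.15990,+0.96705,-0.19809)
r₃ = r₁×r₂ = (-0.16897,+0.17090,+0.97069); SVD([r₁ r₂ r₃]) → R = UVᵀ:
  R  [+0.97256 -0.15990 -0.16897]
  R  [+0.18869 +0.96705 +0.17090]
  R  [+0.13607 -0.19809 +0.97069]
t = (+0.09042, +0.06619, +0.74329) m
tr R = 2.910309; θ = arccos((tr R − 1)/2) = 0.300615 rad = 17.224°
axis k = ((R−Rᵀ)₃₂, (R−Rᵀ)₁₃, (R−Rᵀ)₂₁) / (2 sinθ) = (-0.623075, -0.515078, +0.588619)
rvec = θ·k = (-0.187305, -0.154840, +0.176948)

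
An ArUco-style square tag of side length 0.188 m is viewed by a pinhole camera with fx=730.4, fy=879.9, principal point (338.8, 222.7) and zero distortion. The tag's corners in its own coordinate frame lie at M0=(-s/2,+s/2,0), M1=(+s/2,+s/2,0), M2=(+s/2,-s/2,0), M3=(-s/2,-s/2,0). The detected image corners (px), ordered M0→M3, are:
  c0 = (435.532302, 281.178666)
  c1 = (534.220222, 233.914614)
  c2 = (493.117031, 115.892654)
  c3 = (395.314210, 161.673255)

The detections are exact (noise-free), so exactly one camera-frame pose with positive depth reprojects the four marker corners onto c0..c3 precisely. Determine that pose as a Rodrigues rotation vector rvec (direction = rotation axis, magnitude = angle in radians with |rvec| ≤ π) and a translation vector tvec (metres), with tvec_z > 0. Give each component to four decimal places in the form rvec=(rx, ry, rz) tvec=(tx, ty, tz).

Intrinsics K: fx=730.4, fy=879.9, cx=338.8, cy=222.7
Marker side s = 0.188 m; corners in marker frame (Z=0):
  M0 = (-0.0940, +0.0940, 0)
  M1 = (+0.0940, +0.0940, 0)
  M2 = (+0.0940, -0.0940, 0)
  M3 = (-0.0940, -0.0940, 0)
Detected image corners:
  c0 = (435.532302, 281.178666) px
  c1 = (534.220222, 233.914614) px
  c2 = (493.117031, 115.892654) px
  c3 = (395.314210, 161.673255) px
Planar DLT: solve 8×8 A·h = b for H (H[2,2]=1):
  H  [+541.62250 +186.14148 +464.61133]
  H  [-239.30664 +618.84623 +197.71286]
  H  [+0.04102 -0.06490 +1.00000]
B = K⁻¹H; ‖b₁‖=0.776810, ‖b₂‖=0.776810; λ = 2/(‖b₁‖+‖b₂‖) = 1.287316, sign → tz>0 ⇒ λ=+1.287316
r₁ = λ·B[:,0] = (+0.93011,-0.36348,+0.05280); r₂ = λ·B[:,1] = (+0.36682,+0.92653,-0.08354)
r₃ = r₁×r₂ = (-0.01856,+0.09707,+0.99510); SVD([r₁ r₂ r₃]) → R = UVᵀ:
  R  [+0.93011 +0.36682 -0.01856]
  R  [-0.36348 +0.92653 +0.09707]
  R  [+0.05280 -0.08354 +0.99510]
t = (+0.22174, -0.03656, +1.28732) m
tr R = 2.851742; θ = arccos((tr R − 1)/2) = 0.387462 rad = 22.200°
axis k = ((R−Rᵀ)₃₂, (R−Rᵀ)₁₃, (R−Rᵀ)₂₁) / (2 sinθ) = (-0.239012, -0.094436, -0.966414)
rvec = θ·k = (-0.092608, -0.036590, -0.374448)

rvec=(-0.0926, -0.0366, -0.3744) tvec=(0.2217, -0.0366, 1.2873)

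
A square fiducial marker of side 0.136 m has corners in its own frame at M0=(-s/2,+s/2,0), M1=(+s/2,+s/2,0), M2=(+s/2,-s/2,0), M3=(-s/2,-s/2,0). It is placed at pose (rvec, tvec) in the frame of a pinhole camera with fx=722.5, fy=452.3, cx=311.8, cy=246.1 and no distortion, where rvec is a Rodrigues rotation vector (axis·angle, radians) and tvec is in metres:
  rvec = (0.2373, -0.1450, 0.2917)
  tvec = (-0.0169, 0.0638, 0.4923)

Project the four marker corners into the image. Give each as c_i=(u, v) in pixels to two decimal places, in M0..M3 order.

c0=(163.12, 345.68) c1=(349.54, 372.77) c2=(412.08, 263.36) c3=(217.42, 229.02)

Intrinsics K: fx=722.5, fy=452.3, cx=311.8, cy=246.1
Marker side s = 0.136 m; corners in marker frame (Z=0):
  M0 = (-0.0680, +0.0680, 0)
  M1 = (+0.0680, +0.0680, 0)
  M2 = (+0.0680, -0.0680, 0)
  M3 = (-0.0680, -0.0680, 0)
rvec = (0.2373, -0.1450, 0.2917), |rvec| = θ = 0.40302 rad = 23.091°
Rodrigues: sinθ=0.39220, 1−cosθ=0.08012; R = I + sinθ·[k]× + (1−cosθ)·[k]×²:
    [+0.94766 -0.30084 -0.10696]
    [+0.26689 +0.93025 -0.25179]
    [+0.17525 +0.21006 +0.96185]
t = (-0.0169, 0.0638, 0.4923) m
M0: Pc = R·M0+t = (-0.10180, +0.10891, +0.49467); u = 722.5·(-0.10180)/0.49467 + 311.8 = 163.1164, v = 452.3·(+0.10891)/0.49467 + 246.1 = 345.6805
M1: Pc = R·M1+t = (+0.02708, +0.14521, +0.51850); u = 722.5·(+0.02708)/0.51850 + 311.8 = 349.5393, v = 452.3·(+0.14521)/0.51850 + 246.1 = 372.7663
M2: Pc = R·M2+t = (+0.06800, +0.01869, +0.48993); u = 722.5·(+0.06800)/0.48993 + 311.8 = 412.0759, v = 452.3·(+0.01869)/0.48993 + 246.1 = 263.3560
M3: Pc = R·M3+t = (-0.06088, -0.01761, +0.46610); u = 722.5·(-0.06088)/0.46610 + 311.8 = 217.4243, v = 452.3·(-0.01761)/0.46610 + 246.1 = 229.0153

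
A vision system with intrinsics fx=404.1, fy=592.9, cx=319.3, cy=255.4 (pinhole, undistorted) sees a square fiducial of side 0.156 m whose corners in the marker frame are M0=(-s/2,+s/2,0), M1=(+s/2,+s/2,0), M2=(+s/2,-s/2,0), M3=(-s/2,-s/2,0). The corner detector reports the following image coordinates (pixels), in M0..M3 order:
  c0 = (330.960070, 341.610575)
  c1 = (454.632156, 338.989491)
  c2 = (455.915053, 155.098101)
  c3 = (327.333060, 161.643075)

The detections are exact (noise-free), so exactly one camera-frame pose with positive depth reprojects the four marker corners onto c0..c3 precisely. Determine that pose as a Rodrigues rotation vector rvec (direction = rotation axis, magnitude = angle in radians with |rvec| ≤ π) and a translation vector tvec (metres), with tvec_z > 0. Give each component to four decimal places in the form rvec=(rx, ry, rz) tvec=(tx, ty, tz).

Intrinsics K: fx=404.1, fy=592.9, cx=319.3, cy=255.4
Marker side s = 0.156 m; corners in marker frame (Z=0):
  M0 = (-0.0780, +0.0780, 0)
  M1 = (+0.0780, +0.0780, 0)
  M2 = (+0.0780, -0.0780, 0)
  M3 = (-0.0780, -0.0780, 0)
Detected image corners:
  c0 = (330.960070, 341.610575) px
  c1 = (454.632156, 338.989491) px
  c2 = (455.915053, 155.098101) px
  c3 = (327.333060, 161.643075) px
Planar DLT: solve 8×8 A·h = b for H (H[2,2]=1):
  H  [+756.45044 +106.02819 +391.57254]
  H  [-62.02984 +1228.60984 +251.13814]
  H  [-0.13194 +0.25077 +1.00000]
B = K⁻¹H; ‖b₁‖=1.981168, ‖b₂‖=1.981168; λ = 2/(‖b₁‖+‖b₂‖) = 0.504753, sign → tz>0 ⇒ λ=+0.504753
r₁ = λ·B[:,0] = (+0.99749,-0.02412,-0.06660); r₂ = λ·B[:,1] = (+0.03242,+0.99143,+0.12657)
r₃ = r₁×r₂ = (+0.06297,-0.12842,+0.98972); SVD([r₁ r₂ r₃]) → R = UVᵀ:
  R  [+0.99749 +0.03242 +0.06297]
  R  [-0.02412 +0.99143 -0.12842]
  R  [-0.06660 +0.12657 +0.98972]
t = (+0.09027, -0.00363, +0.50475) m
tr R = 2.978634; θ = arccos((tr R − 1)/2) = 0.146301 rad = 8.382°
axis k = ((R−Rᵀ)₃₂, (R−Rᵀ)₁₃, (R−Rᵀ)₂₁) / (2 sinθ) = (+0.874580, +0.444407, -0.193938)
rvec = θ·k = (+0.127952, +0.065017, -0.028373)

rvec=(0.1280, 0.0650, -0.0284) tvec=(0.0903, -0.0036, 0.5048)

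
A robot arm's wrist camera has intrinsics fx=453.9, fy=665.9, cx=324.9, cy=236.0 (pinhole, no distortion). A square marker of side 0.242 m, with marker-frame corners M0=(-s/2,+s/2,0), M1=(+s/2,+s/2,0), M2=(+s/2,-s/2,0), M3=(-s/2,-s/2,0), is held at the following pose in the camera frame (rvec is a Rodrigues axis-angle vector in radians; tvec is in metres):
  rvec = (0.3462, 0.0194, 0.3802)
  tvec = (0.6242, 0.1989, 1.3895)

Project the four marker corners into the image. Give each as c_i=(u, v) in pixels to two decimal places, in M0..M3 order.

c0=(474.08, 357.48) c1=(544.02, 397.73) c2=(586.35, 303.81) c3=(512.54, 260.36)

Intrinsics K: fx=453.9, fy=665.9, cx=324.9, cy=236.0
Marker side s = 0.242 m; corners in marker frame (Z=0):
  M0 = (-0.1210, +0.1210, 0)
  M1 = (+0.1210, +0.1210, 0)
  M2 = (+0.1210, -0.1210, 0)
  M3 = (-0.1210, -0.1210, 0)
rvec = (0.3462, 0.0194, 0.3802), |rvec| = θ = 0.51457 rad = 29.483°
Rodrigues: sinθ=0.49216, 1−cosθ=0.12950; R = I + sinθ·[k]× + (1−cosθ)·[k]×²:
    [+0.92912 -0.36036 +0.08293]
    [+0.36693 +0.87069 -0.32752]
    [+0.04582 +0.33473 +0.94120]
t = (0.6242, 0.1989, 1.3895) m
M0: Pc = R·M0+t = (+0.46817, +0.25986, +1.42446); u = 453.9·(+0.46817)/1.42446 + 324.9 = 474.0822, v = 665.9·(+0.25986)/1.42446 + 236.0 = 357.4760
M1: Pc = R·M1+t = (+0.69302, +0.34865, +1.43555); u = 453.9·(+0.69302)/1.43555 + 324.9 = 544.0235, v = 665.9·(+0.34865)/1.43555 + 236.0 = 397.7273
M2: Pc = R·M2+t = (+0.78023, +0.13794, +1.35454); u = 453.9·(+0.78023)/1.35454 + 324.9 = 586.3501, v = 665.9·(+0.13794)/1.35454 + 236.0 = 303.8145
M3: Pc = R·M3+t = (+0.55538, +0.04915, +1.34345); u = 453.9·(+0.55538)/1.34345 + 324.9 = 512.5409, v = 665.9·(+0.04915)/1.34345 + 236.0 = 260.3611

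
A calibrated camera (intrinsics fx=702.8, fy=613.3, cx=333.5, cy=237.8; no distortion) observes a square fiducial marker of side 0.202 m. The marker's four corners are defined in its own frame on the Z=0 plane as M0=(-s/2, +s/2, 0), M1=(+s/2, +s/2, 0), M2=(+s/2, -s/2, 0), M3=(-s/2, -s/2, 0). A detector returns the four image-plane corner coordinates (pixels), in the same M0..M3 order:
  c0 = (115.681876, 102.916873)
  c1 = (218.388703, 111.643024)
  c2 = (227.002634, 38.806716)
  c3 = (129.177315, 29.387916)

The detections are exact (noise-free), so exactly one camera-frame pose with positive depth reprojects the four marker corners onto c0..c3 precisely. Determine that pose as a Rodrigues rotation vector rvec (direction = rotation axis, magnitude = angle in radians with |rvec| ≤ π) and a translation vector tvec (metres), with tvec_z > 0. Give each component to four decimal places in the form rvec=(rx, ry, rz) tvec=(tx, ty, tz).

rvec=(-0.3390, -0.1211, 0.0568) tvec=(-0.3286, -0.3942, 1.4395)

Intrinsics K: fx=702.8, fy=613.3, cx=333.5, cy=237.8
Marker side s = 0.202 m; corners in marker frame (Z=0):
  M0 = (-0.1010, +0.1010, 0)
  M1 = (+0.1010, +0.1010, 0)
  M2 = (+0.1010, -0.1010, 0)
  M3 = (-0.1010, -0.1010, 0)
Detected image corners:
  c0 = (115.681876, 102.916873) px
  c1 = (218.388703, 111.643024) px
  c2 = (227.002634, 38.806716) px
  c3 = (129.177315, 29.387916) px
Planar DLT: solve 8×8 A·h = b for H (H[2,2]=1):
  H  [+509.14559 -94.78418 +173.07582]
  H  [+50.30460 +345.82993 +69.86343]
  H  [+0.07570 -0.23267 +1.00000]
B = K⁻¹H; ‖b₁‖=0.694680, ‖b₂‖=0.694680; λ = 2/(‖b₁‖+‖b₂‖) = 1.439512, sign → tz>0 ⇒ λ=+1.439512
r₁ = λ·B[:,0] = (+0.99115,+0.07582,+0.10897); r₂ = λ·B[:,1] = (-0.03521,+0.94158,-0.33493)
r₃ = r₁×r₂ = (-0.12800,+0.32813,+0.93592); SVD([r₁ r₂ r₃]) → R = UVᵀ:
  R  [+0.99115 -0.03521 -0.12800]
  R  [+0.07582 +0.94158 +0.32813]
  R  [+0.10897 -0.33493 +0.93592]
t = (-0.32859, -0.39417, +1.43951) m
tr R = 2.868653; θ = arccos((tr R − 1)/2) = 0.364432 rad = 20.880°
axis k = ((R−Rᵀ)₃₂, (R−Rᵀ)₁₃, (R−Rᵀ)₂₁) / (2 sinθ) = (-0.930178, -0.332431, +0.155753)
rvec = θ·k = (-0.338987, -0.121148, +0.056762)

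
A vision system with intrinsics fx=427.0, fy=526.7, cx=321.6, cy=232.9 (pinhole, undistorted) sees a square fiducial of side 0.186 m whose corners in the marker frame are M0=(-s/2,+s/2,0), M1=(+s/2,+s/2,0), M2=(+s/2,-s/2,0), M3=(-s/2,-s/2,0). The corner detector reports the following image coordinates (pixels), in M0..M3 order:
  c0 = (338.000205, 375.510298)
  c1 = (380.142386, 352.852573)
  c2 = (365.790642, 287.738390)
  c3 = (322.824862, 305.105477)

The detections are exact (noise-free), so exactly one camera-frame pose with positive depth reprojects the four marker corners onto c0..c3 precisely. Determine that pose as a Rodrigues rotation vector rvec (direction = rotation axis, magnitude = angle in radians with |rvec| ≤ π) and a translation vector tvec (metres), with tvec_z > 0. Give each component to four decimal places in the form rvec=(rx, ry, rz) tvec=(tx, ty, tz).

rvec=(-0.1317, -0.6049, -0.2368) tvec=(0.1020, 0.2596, 1.4110)

Intrinsics K: fx=427.0, fy=526.7, cx=321.6, cy=232.9
Marker side s = 0.186 m; corners in marker frame (Z=0):
  M0 = (-0.0930, +0.0930, 0)
  M1 = (+0.0930, +0.0930, 0)
  M2 = (+0.0930, -0.0930, 0)
  M3 = (-0.0930, -0.0930, 0)
Detected image corners:
  c0 = (338.000205, 375.510298) px
  c1 = (380.142386, 352.852573) px
  c2 = (365.790642, 287.738390) px
  c3 = (322.824862, 305.105477) px
Planar DLT: solve 8×8 A·h = b for H (H[2,2]=1):
  H  [+372.50811 +66.02458 +352.47224]
  H  [+27.43182 +351.29945 +329.80257]
  H  [+0.40864 -0.03772 +1.00000]
B = K⁻¹H; ‖b₁‖=0.708742, ‖b₂‖=0.708742; λ = 2/(‖b₁‖+‖b₂‖) = 1.410950, sign → tz>0 ⇒ λ=+1.410950
r₁ = λ·B[:,0] = (+0.79664,-0.18147,+0.57658); r₂ = λ·B[:,1] = (+0.25825,+0.96461,-0.05322)
r₃ = r₁×r₂ = (-0.54651,+0.19130,+0.81531); SVD([r₁ r₂ r₃]) → R = UVᵀ:
  R  [+0.79664 +0.25825 -0.54651]
  R  [-0.18147 +0.96461 +0.19130]
  R  [+0.57658 -0.05322 +0.81531]
t = (+0.10201, +0.25959, +1.41095) m
tr R = 2.576557; θ = arccos((tr R − 1)/2) = 0.662790 rad = 37.975°
axis k = ((R−Rᵀ)₃₂, (R−Rᵀ)₁₃, (R−Rᵀ)₂₁) / (2 sinθ) = (-0.198690, -0.912607, -0.357309)
rvec = θ·k = (-0.131690, -0.604867, -0.236821)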